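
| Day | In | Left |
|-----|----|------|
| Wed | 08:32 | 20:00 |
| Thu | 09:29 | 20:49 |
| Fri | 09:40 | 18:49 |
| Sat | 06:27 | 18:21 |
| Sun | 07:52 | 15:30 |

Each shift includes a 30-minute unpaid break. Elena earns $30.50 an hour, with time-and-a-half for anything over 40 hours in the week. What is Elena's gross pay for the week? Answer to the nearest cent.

$1630.99

Wed: 08:32–20:00 = 11 h 28 min; less 30 min break → 10 h 58 min
Thu: 09:29–20:49 = 11 h 20 min; less 30 min break → 10 h 50 min
Fri: 09:40–18:49 = 9 h 9 min; less 30 min break → 8 h 39 min
Sat: 06:27–18:21 = 11 h 54 min; less 30 min break → 11 h 24 min
Sun: 07:52–15:30 = 7 h 38 min; less 30 min break → 7 h 8 min
Total worked: 48 h 59 min = 2939 min.
Regular 40 h 0 min = 2400 min at $30.50/h; overtime 8 h 59 min = 539 min at $45.75/h.
Pay = (2400 × $30.50 + 539 × $45.75) ÷ 60 = $1630.99.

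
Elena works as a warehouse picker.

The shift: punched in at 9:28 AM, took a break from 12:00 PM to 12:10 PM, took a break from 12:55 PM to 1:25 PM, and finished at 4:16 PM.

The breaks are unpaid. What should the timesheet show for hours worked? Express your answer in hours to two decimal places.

The shift: 9:28 AM–4:16 PM = 6 h 48 min; less 40 min break → 6 h 8 min

6.13 hours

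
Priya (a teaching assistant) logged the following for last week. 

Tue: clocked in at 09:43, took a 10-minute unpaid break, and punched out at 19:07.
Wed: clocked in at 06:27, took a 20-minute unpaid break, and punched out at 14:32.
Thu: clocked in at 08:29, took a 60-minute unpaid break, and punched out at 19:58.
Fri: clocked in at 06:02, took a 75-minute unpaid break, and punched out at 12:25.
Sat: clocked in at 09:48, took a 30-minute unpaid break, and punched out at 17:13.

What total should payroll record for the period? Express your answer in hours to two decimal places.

Tue: 09:43–19:07 = 9 h 24 min; less 10 min break → 9 h 14 min
Wed: 06:27–14:32 = 8 h 5 min; less 20 min break → 7 h 45 min
Thu: 08:29–19:58 = 11 h 29 min; less 60 min break → 10 h 29 min
Fri: 06:02–12:25 = 6 h 23 min; less 75 min break → 5 h 8 min
Sat: 09:48–17:13 = 7 h 25 min; less 30 min break → 6 h 55 min
Total: 9 h 14 min + 7 h 45 min + 10 h 29 min + 5 h 8 min + 6 h 55 min = 39 h 31 min.

39.52 hours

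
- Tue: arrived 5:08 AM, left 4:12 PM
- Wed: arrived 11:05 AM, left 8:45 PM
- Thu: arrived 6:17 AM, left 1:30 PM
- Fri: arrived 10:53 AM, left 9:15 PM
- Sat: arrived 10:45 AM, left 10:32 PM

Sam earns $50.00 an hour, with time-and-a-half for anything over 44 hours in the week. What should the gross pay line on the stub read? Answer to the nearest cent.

$2657.50

Tue: 5:08 AM–4:12 PM = 11 h 4 min
Wed: 11:05 AM–8:45 PM = 9 h 40 min
Thu: 6:17 AM–1:30 PM = 7 h 13 min
Fri: 10:53 AM–9:15 PM = 10 h 22 min
Sat: 10:45 AM–10:32 PM = 11 h 47 min
Total worked: 50 h 6 min = 3006 min.
Regular 44 h 0 min = 2640 min at $50.00/h; overtime 6 h 6 min = 366 min at $75.00/h.
Pay = (2640 × $50.00 + 366 × $75.00) ÷ 60 = $2657.50.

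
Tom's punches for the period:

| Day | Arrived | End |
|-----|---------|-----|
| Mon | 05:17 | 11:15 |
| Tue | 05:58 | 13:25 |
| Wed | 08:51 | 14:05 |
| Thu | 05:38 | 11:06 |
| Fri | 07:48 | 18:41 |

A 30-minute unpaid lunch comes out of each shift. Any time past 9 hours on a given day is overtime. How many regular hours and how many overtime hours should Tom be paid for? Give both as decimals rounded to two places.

Mon: 05:17–11:15 = 5 h 58 min; less 30 min break → 5 h 28 min
Tue: 05:58–13:25 = 7 h 27 min; less 30 min break → 6 h 57 min
Wed: 08:51–14:05 = 5 h 14 min; less 30 min break → 4 h 44 min
Thu: 05:38–11:06 = 5 h 28 min; less 30 min break → 4 h 58 min
Fri: 07:48–18:41 = 10 h 53 min; less 30 min break → 10 h 23 min
Mon reg 5 h 28 min / OT 0 h 0 min; Tue reg 6 h 57 min / OT 0 h 0 min; Wed reg 4 h 44 min / OT 0 h 0 min; Thu reg 4 h 58 min / OT 0 h 0 min; Fri reg 9 h 0 min / OT 1 h 23 min.
Totals: regular 31 h 7 min, overtime 1 h 23 min.

Regular 31.12 hours, overtime 1.38 hours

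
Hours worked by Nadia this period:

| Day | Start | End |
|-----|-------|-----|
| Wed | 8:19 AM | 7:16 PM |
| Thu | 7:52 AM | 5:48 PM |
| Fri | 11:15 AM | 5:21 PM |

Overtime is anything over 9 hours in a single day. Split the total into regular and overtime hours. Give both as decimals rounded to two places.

Regular 24.10 hours, overtime 2.88 hours

Wed: 8:19 AM–7:16 PM = 10 h 57 min
Thu: 7:52 AM–5:48 PM = 9 h 56 min
Fri: 11:15 AM–5:21 PM = 6 h 6 min
Wed reg 9 h 0 min / OT 1 h 57 min; Thu reg 9 h 0 min / OT 0 h 56 min; Fri reg 6 h 6 min / OT 0 h 0 min.
Totals: regular 24 h 6 min, overtime 2 h 53 min.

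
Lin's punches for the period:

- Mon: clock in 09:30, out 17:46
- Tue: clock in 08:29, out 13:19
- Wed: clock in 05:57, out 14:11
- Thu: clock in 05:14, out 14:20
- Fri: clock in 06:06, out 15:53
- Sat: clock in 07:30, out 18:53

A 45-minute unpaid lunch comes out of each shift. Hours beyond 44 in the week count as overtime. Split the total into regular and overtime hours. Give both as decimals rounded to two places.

Regular 44.00 hours, overtime 3.10 hours

Mon: 09:30–17:46 = 8 h 16 min; less 45 min break → 7 h 31 min
Tue: 08:29–13:19 = 4 h 50 min; less 45 min break → 4 h 5 min
Wed: 05:57–14:11 = 8 h 14 min; less 45 min break → 7 h 29 min
Thu: 05:14–14:20 = 9 h 6 min; less 45 min break → 8 h 21 min
Fri: 06:06–15:53 = 9 h 47 min; less 45 min break → 9 h 2 min
Sat: 07:30–18:53 = 11 h 23 min; less 45 min break → 10 h 38 min
Total worked: 47 h 6 min = 47.10 h.
Threshold 44 h → overtime 3 h 6 min, regular 44 h 0 min.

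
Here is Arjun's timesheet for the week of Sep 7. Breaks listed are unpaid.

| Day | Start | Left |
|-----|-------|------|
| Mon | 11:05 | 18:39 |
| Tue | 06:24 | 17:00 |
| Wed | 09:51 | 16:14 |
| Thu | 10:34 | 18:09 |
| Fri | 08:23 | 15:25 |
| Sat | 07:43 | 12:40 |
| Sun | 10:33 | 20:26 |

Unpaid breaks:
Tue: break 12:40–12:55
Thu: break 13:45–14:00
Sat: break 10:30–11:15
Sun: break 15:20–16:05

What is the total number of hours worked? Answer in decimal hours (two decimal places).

Mon: 11:05–18:39 = 7 h 34 min
Tue: 06:24–17:00 = 10 h 36 min; less 15 min break → 10 h 21 min
Wed: 09:51–16:14 = 6 h 23 min
Thu: 10:34–18:09 = 7 h 35 min; less 15 min break → 7 h 20 min
Fri: 08:23–15:25 = 7 h 2 min
Sat: 07:43–12:40 = 4 h 57 min; less 45 min break → 4 h 12 min
Sun: 10:33–20:26 = 9 h 53 min; less 45 min break → 9 h 8 min
Total: 7 h 34 min + 10 h 21 min + 6 h 23 min + 7 h 20 min + 7 h 2 min + 4 h 12 min + 9 h 8 min = 52 h 0 min.

52.00 hours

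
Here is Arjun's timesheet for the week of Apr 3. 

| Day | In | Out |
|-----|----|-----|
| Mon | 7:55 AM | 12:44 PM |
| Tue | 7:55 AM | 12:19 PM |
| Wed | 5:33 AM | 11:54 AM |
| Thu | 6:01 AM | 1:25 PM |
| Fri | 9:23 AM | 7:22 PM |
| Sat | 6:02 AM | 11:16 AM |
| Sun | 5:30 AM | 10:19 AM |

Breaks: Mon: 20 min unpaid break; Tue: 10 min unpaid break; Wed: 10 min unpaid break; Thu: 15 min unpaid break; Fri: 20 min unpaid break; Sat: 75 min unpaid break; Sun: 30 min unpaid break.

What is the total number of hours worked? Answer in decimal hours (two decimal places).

Mon: 7:55 AM–12:44 PM = 4 h 49 min; less 20 min break → 4 h 29 min
Tue: 7:55 AM–12:19 PM = 4 h 24 min; less 10 min break → 4 h 14 min
Wed: 5:33 AM–11:54 AM = 6 h 21 min; less 10 min break → 6 h 11 min
Thu: 6:01 AM–1:25 PM = 7 h 24 min; less 15 min break → 7 h 9 min
Fri: 9:23 AM–7:22 PM = 9 h 59 min; less 20 min break → 9 h 39 min
Sat: 6:02 AM–11:16 AM = 5 h 14 min; less 75 min break → 3 h 59 min
Sun: 5:30 AM–10:19 AM = 4 h 49 min; less 30 min break → 4 h 19 min
Total: 4 h 29 min + 4 h 14 min + 6 h 11 min + 7 h 9 min + 9 h 39 min + 3 h 59 min + 4 h 19 min = 40 h 0 min.

40.00 hours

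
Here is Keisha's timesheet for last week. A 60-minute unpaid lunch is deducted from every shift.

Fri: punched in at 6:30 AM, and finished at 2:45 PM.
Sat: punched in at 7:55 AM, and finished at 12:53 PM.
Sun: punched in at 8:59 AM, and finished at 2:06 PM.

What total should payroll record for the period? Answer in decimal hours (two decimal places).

Fri: 6:30 AM–2:45 PM = 8 h 15 min; less 60 min break → 7 h 15 min
Sat: 7:55 AM–12:53 PM = 4 h 58 min; less 60 min break → 3 h 58 min
Sun: 8:59 AM–2:06 PM = 5 h 7 min; less 60 min break → 4 h 7 min
Total: 7 h 15 min + 3 h 58 min + 4 h 7 min = 15 h 20 min.

15.33 hours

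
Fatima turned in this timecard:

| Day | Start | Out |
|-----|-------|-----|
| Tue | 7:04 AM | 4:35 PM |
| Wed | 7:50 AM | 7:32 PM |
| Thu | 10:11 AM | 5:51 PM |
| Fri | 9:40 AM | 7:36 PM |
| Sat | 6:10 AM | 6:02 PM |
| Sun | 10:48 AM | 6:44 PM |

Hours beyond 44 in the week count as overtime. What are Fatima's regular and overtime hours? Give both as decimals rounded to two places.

Regular 44.00 hours, overtime 14.62 hours

Tue: 7:04 AM–4:35 PM = 9 h 31 min
Wed: 7:50 AM–7:32 PM = 11 h 42 min
Thu: 10:11 AM–5:51 PM = 7 h 40 min
Fri: 9:40 AM–7:36 PM = 9 h 56 min
Sat: 6:10 AM–6:02 PM = 11 h 52 min
Sun: 10:48 AM–6:44 PM = 7 h 56 min
Total worked: 58 h 37 min = 58.62 h.
Threshold 44 h → overtime 14 h 37 min, regular 44 h 0 min.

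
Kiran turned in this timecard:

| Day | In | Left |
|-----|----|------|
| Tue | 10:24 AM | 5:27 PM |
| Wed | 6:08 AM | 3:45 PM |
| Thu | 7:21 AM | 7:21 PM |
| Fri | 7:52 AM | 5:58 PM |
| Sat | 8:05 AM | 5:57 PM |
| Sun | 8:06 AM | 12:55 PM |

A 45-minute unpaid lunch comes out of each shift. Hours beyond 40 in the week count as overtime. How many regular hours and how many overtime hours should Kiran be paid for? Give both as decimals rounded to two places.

Regular 40.00 hours, overtime 8.95 hours

Tue: 10:24 AM–5:27 PM = 7 h 3 min; less 45 min break → 6 h 18 min
Wed: 6:08 AM–3:45 PM = 9 h 37 min; less 45 min break → 8 h 52 min
Thu: 7:21 AM–7:21 PM = 12 h 0 min; less 45 min break → 11 h 15 min
Fri: 7:52 AM–5:58 PM = 10 h 6 min; less 45 min break → 9 h 21 min
Sat: 8:05 AM–5:57 PM = 9 h 52 min; less 45 min break → 9 h 7 min
Sun: 8:06 AM–12:55 PM = 4 h 49 min; less 45 min break → 4 h 4 min
Total worked: 48 h 57 min = 48.95 h.
Threshold 40 h → overtime 8 h 57 min, regular 40 h 0 min.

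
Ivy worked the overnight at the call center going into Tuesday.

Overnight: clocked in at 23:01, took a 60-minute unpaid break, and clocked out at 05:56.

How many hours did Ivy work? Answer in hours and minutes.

Overnight: 23:01 → midnight = 0 h 59 min; midnight → 05:56 = 5 h 56 min; span 6 h 55 min; less 60 min break → 5 h 55 min

5 h 55 min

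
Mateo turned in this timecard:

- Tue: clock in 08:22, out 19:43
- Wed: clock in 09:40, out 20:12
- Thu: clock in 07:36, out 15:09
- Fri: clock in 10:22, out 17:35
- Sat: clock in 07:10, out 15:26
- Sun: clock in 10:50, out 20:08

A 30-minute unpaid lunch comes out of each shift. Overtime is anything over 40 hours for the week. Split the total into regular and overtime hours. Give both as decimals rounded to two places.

Regular 40.00 hours, overtime 11.22 hours

Tue: 08:22–19:43 = 11 h 21 min; less 30 min break → 10 h 51 min
Wed: 09:40–20:12 = 10 h 32 min; less 30 min break → 10 h 2 min
Thu: 07:36–15:09 = 7 h 33 min; less 30 min break → 7 h 3 min
Fri: 10:22–17:35 = 7 h 13 min; less 30 min break → 6 h 43 min
Sat: 07:10–15:26 = 8 h 16 min; less 30 min break → 7 h 46 min
Sun: 10:50–20:08 = 9 h 18 min; less 30 min break → 8 h 48 min
Total worked: 51 h 13 min = 51.22 h.
Threshold 40 h → overtime 11 h 13 min, regular 40 h 0 min.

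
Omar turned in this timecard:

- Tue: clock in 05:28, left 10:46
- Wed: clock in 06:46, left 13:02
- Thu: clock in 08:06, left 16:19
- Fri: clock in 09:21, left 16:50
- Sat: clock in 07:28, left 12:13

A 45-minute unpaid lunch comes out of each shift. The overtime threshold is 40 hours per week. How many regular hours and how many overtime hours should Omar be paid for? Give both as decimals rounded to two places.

Regular 28.27 hours, overtime 0.00 hours

Tue: 05:28–10:46 = 5 h 18 min; less 45 min break → 4 h 33 min
Wed: 06:46–13:02 = 6 h 16 min; less 45 min break → 5 h 31 min
Thu: 08:06–16:19 = 8 h 13 min; less 45 min break → 7 h 28 min
Fri: 09:21–16:50 = 7 h 29 min; less 45 min break → 6 h 44 min
Sat: 07:28–12:13 = 4 h 45 min; less 45 min break → 4 h 0 min
Total worked: 28 h 16 min = 28.27 h.
Threshold 40 h → overtime 0 h 0 min, regular 28 h 16 min.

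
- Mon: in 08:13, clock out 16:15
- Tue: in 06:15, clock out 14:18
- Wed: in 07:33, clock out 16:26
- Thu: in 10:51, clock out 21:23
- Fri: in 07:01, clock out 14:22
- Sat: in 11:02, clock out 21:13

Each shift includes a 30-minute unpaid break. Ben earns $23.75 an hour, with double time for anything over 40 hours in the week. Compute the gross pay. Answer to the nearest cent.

Mon: 08:13–16:15 = 8 h 2 min; less 30 min break → 7 h 32 min
Tue: 06:15–14:18 = 8 h 3 min; less 30 min break → 7 h 33 min
Wed: 07:33–16:26 = 8 h 53 min; less 30 min break → 8 h 23 min
Thu: 10:51–21:23 = 10 h 32 min; less 30 min break → 10 h 2 min
Fri: 07:01–14:22 = 7 h 21 min; less 30 min break → 6 h 51 min
Sat: 11:02–21:13 = 10 h 11 min; less 30 min break → 9 h 41 min
Total worked: 50 h 2 min = 3002 min.
Regular 40 h 0 min = 2400 min at $23.75/h; overtime 10 h 2 min = 602 min at $47.50/h.
Pay = (2400 × $23.75 + 602 × $47.50) ÷ 60 = $1426.58.

$1426.58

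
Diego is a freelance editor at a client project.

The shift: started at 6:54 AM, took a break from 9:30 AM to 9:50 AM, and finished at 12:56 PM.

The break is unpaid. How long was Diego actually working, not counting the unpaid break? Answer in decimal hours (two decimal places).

The shift: 6:54 AM–12:56 PM = 6 h 2 min; less 20 min break → 5 h 42 min

5.70 hours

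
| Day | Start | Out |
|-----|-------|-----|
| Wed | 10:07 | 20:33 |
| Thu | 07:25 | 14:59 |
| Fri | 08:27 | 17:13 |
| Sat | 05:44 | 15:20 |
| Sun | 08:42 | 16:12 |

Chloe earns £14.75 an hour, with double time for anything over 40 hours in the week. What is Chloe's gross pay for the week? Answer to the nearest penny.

£704.07

Wed: 10:07–20:33 = 10 h 26 min
Thu: 07:25–14:59 = 7 h 34 min
Fri: 08:27–17:13 = 8 h 46 min
Sat: 05:44–15:20 = 9 h 36 min
Sun: 08:42–16:12 = 7 h 30 min
Total worked: 43 h 52 min = 2632 min.
Regular 40 h 0 min = 2400 min at £14.75/h; overtime 3 h 52 min = 232 min at £29.50/h.
Pay = (2400 × £14.75 + 232 × £29.50) ÷ 60 = £704.07.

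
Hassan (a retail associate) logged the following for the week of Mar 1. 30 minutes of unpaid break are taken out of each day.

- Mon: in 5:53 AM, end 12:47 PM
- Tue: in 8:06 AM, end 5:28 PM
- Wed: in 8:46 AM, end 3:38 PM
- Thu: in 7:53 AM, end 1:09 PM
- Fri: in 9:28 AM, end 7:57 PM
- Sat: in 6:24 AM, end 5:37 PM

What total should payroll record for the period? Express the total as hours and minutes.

47 h 6 min

Mon: 5:53 AM–12:47 PM = 6 h 54 min; less 30 min break → 6 h 24 min
Tue: 8:06 AM–5:28 PM = 9 h 22 min; less 30 min break → 8 h 52 min
Wed: 8:46 AM–3:38 PM = 6 h 52 min; less 30 min break → 6 h 22 min
Thu: 7:53 AM–1:09 PM = 5 h 16 min; less 30 min break → 4 h 46 min
Fri: 9:28 AM–7:57 PM = 10 h 29 min; less 30 min break → 9 h 59 min
Sat: 6:24 AM–5:37 PM = 11 h 13 min; less 30 min break → 10 h 43 min
Total: 6 h 24 min + 8 h 52 min + 6 h 22 min + 4 h 46 min + 9 h 59 min + 10 h 43 min = 47 h 6 min.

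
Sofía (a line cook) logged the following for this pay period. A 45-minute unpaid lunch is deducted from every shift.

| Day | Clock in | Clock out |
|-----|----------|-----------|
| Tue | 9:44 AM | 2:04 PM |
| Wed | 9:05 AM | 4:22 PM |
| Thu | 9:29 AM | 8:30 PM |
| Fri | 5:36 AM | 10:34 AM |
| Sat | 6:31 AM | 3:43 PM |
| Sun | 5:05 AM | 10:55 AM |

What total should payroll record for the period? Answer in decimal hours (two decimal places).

Tue: 9:44 AM–2:04 PM = 4 h 20 min; less 45 min break → 3 h 35 min
Wed: 9:05 AM–4:22 PM = 7 h 17 min; less 45 min break → 6 h 32 min
Thu: 9:29 AM–8:30 PM = 11 h 1 min; less 45 min break → 10 h 16 min
Fri: 5:36 AM–10:34 AM = 4 h 58 min; less 45 min break → 4 h 13 min
Sat: 6:31 AM–3:43 PM = 9 h 12 min; less 45 min break → 8 h 27 min
Sun: 5:05 AM–10:55 AM = 5 h 50 min; less 45 min break → 5 h 5 min
Total: 3 h 35 min + 6 h 32 min + 10 h 16 min + 4 h 13 min + 8 h 27 min + 5 h 5 min = 38 h 8 min.

38.13 hours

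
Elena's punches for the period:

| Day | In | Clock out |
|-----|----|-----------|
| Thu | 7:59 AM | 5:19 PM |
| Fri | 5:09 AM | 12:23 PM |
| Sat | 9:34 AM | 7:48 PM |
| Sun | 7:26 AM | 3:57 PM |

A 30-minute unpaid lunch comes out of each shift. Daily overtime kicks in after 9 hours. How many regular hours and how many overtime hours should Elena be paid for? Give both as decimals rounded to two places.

Thu: 7:59 AM–5:19 PM = 9 h 20 min; less 30 min break → 8 h 50 min
Fri: 5:09 AM–12:23 PM = 7 h 14 min; less 30 min break → 6 h 44 min
Sat: 9:34 AM–7:48 PM = 10 h 14 min; less 30 min break → 9 h 44 min
Sun: 7:26 AM–3:57 PM = 8 h 31 min; less 30 min break → 8 h 1 min
Thu reg 8 h 50 min / OT 0 h 0 min; Fri reg 6 h 44 min / OT 0 h 0 min; Sat reg 9 h 0 min / OT 0 h 44 min; Sun reg 8 h 1 min / OT 0 h 0 min.
Totals: regular 32 h 35 min, overtime 0 h 44 min.

Regular 32.58 hours, overtime 0.73 hours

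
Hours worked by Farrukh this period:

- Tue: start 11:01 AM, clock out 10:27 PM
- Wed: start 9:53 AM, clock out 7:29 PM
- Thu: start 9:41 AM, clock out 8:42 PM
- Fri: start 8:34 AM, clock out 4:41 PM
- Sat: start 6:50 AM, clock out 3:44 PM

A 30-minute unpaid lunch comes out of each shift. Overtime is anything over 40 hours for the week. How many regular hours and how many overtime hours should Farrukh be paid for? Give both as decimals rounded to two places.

Regular 40.00 hours, overtime 6.57 hours

Tue: 11:01 AM–10:27 PM = 11 h 26 min; less 30 min break → 10 h 56 min
Wed: 9:53 AM–7:29 PM = 9 h 36 min; less 30 min break → 9 h 6 min
Thu: 9:41 AM–8:42 PM = 11 h 1 min; less 30 min break → 10 h 31 min
Fri: 8:34 AM–4:41 PM = 8 h 7 min; less 30 min break → 7 h 37 min
Sat: 6:50 AM–3:44 PM = 8 h 54 min; less 30 min break → 8 h 24 min
Total worked: 46 h 34 min = 46.57 h.
Threshold 40 h → overtime 6 h 34 min, regular 40 h 0 min.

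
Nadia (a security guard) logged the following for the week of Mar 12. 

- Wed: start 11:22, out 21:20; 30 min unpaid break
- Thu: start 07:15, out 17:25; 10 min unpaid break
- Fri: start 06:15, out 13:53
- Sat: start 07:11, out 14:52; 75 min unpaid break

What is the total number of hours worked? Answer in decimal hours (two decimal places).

Wed: 11:22–21:20 = 9 h 58 min; less 30 min break → 9 h 28 min
Thu: 07:15–17:25 = 10 h 10 min; less 10 min break → 10 h 0 min
Fri: 06:15–13:53 = 7 h 38 min
Sat: 07:11–14:52 = 7 h 41 min; less 75 min break → 6 h 26 min
Total: 9 h 28 min + 10 h 0 min + 7 h 38 min + 6 h 26 min = 33 h 32 min.

33.53 hours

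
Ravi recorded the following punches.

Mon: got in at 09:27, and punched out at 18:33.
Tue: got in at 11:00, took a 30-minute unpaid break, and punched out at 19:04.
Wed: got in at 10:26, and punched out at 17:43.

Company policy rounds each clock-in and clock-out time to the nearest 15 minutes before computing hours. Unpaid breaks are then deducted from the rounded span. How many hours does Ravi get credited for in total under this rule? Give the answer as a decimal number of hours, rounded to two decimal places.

23.75 hours

Mon: in 09:27→09:30, out 18:33→18:30; 9 h 0 min
Tue: in 11:00→11:00, out 19:04→19:00; 8 h 0 min − 30 min = 7 h 30 min
Wed: in 10:26→10:30, out 17:43→17:45; 7 h 15 min
Total credited: 23 h 45 min.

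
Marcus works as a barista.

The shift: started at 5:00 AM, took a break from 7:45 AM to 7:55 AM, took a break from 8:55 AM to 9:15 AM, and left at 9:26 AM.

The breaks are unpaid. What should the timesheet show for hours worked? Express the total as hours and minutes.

3 h 56 min

The shift: 5:00 AM–9:26 AM = 4 h 26 min; less 30 min break → 3 h 56 min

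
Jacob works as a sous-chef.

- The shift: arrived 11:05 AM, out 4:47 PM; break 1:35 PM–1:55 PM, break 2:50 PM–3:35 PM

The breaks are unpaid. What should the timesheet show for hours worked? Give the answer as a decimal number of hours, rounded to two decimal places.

The shift: 11:05 AM–4:47 PM = 5 h 42 min; less 65 min break → 4 h 37 min

4.62 hours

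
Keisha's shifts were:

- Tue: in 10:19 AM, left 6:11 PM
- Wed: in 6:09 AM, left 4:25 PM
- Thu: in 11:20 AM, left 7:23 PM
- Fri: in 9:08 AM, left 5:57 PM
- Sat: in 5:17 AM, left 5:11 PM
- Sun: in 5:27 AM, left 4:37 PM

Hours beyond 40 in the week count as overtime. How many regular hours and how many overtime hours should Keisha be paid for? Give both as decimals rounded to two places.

Tue: 10:19 AM–6:11 PM = 7 h 52 min
Wed: 6:09 AM–4:25 PM = 10 h 16 min
Thu: 11:20 AM–7:23 PM = 8 h 3 min
Fri: 9:08 AM–5:57 PM = 8 h 49 min
Sat: 5:17 AM–5:11 PM = 11 h 54 min
Sun: 5:27 AM–4:37 PM = 11 h 10 min
Total worked: 58 h 4 min = 58.07 h.
Threshold 40 h → overtime 18 h 4 min, regular 40 h 0 min.

Regular 40.00 hours, overtime 18.07 hours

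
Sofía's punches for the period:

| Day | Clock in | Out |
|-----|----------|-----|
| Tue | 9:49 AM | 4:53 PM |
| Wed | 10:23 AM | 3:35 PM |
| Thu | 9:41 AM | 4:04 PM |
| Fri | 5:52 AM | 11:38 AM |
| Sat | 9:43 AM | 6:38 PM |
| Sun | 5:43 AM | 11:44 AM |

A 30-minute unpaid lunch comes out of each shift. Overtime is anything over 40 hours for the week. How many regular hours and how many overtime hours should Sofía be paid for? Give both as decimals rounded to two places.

Regular 36.35 hours, overtime 0.00 hours

Tue: 9:49 AM–4:53 PM = 7 h 4 min; less 30 min break → 6 h 34 min
Wed: 10:23 AM–3:35 PM = 5 h 12 min; less 30 min break → 4 h 42 min
Thu: 9:41 AM–4:04 PM = 6 h 23 min; less 30 min break → 5 h 53 min
Fri: 5:52 AM–11:38 AM = 5 h 46 min; less 30 min break → 5 h 16 min
Sat: 9:43 AM–6:38 PM = 8 h 55 min; less 30 min break → 8 h 25 min
Sun: 5:43 AM–11:44 AM = 6 h 1 min; less 30 min break → 5 h 31 min
Total worked: 36 h 21 min = 36.35 h.
Threshold 40 h → overtime 0 h 0 min, regular 36 h 21 min.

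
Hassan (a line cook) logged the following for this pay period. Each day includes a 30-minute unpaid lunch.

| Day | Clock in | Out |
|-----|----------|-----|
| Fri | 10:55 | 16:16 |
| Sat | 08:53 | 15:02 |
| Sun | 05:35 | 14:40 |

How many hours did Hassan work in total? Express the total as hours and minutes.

Fri: 10:55–16:16 = 5 h 21 min; less 30 min break → 4 h 51 min
Sat: 08:53–15:02 = 6 h 9 min; less 30 min break → 5 h 39 min
Sun: 05:35–14:40 = 9 h 5 min; less 30 min break → 8 h 35 min
Total: 4 h 51 min + 5 h 39 min + 8 h 35 min = 19 h 5 min.

19 h 5 min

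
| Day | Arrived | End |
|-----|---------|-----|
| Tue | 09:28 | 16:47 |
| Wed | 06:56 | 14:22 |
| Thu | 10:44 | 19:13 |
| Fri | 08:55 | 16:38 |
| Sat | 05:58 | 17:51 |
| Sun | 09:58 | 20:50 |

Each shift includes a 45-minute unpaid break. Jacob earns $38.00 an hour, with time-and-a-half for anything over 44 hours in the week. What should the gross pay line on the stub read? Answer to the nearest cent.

Tue: 09:28–16:47 = 7 h 19 min; less 45 min break → 6 h 34 min
Wed: 06:56–14:22 = 7 h 26 min; less 45 min break → 6 h 41 min
Thu: 10:44–19:13 = 8 h 29 min; less 45 min break → 7 h 44 min
Fri: 08:55–16:38 = 7 h 43 min; less 45 min break → 6 h 58 min
Sat: 05:58–17:51 = 11 h 53 min; less 45 min break → 11 h 8 min
Sun: 09:58–20:50 = 10 h 52 min; less 45 min break → 10 h 7 min
Total worked: 49 h 12 min = 2952 min.
Regular 44 h 0 min = 2640 min at $38.00/h; overtime 5 h 12 min = 312 min at $57.00/h.
Pay = (2640 × $38.00 + 312 × $57.00) ÷ 60 = $1968.40.

$1968.40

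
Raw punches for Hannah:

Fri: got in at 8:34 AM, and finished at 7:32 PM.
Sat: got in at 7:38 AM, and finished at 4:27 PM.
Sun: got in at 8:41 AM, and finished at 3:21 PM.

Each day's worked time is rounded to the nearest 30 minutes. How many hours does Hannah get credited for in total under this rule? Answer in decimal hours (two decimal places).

26.50 hours

Fri: 8:34 AM–7:32 PM = 10 h 58 min → rounds to 11 h 0 min
Sat: 7:38 AM–4:27 PM = 8 h 49 min → rounds to 9 h 0 min
Sun: 8:41 AM–3:21 PM = 6 h 40 min → rounds to 6 h 30 min
Total credited: 26 h 30 min.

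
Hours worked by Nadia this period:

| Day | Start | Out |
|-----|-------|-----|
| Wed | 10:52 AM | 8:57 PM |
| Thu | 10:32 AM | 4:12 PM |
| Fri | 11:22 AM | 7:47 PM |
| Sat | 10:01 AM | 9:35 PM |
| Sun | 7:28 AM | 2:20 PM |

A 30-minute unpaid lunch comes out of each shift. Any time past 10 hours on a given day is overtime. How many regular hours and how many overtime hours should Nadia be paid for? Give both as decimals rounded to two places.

Wed: 10:52 AM–8:57 PM = 10 h 5 min; less 30 min break → 9 h 35 min
Thu: 10:32 AM–4:12 PM = 5 h 40 min; less 30 min break → 5 h 10 min
Fri: 11:22 AM–7:47 PM = 8 h 25 min; less 30 min break → 7 h 55 min
Sat: 10:01 AM–9:35 PM = 11 h 34 min; less 30 min break → 11 h 4 min
Sun: 7:28 AM–2:20 PM = 6 h 52 min; less 30 min break → 6 h 22 min
Wed reg 9 h 35 min / OT 0 h 0 min; Thu reg 5 h 10 min / OT 0 h 0 min; Fri reg 7 h 55 min / OT 0 h 0 min; Sat reg 10 h 0 min / OT 1 h 4 min; Sun reg 6 h 22 min / OT 0 h 0 min.
Totals: regular 39 h 2 min, overtime 1 h 4 min.

Regular 39.03 hours, overtime 1.07 hours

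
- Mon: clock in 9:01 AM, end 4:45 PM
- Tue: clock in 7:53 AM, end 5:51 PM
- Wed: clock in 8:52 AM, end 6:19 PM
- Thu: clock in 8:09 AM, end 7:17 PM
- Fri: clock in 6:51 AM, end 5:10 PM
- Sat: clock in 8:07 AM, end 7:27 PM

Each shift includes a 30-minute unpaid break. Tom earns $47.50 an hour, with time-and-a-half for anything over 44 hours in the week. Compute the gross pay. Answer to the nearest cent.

$3011.50

Mon: 9:01 AM–4:45 PM = 7 h 44 min; less 30 min break → 7 h 14 min
Tue: 7:53 AM–5:51 PM = 9 h 58 min; less 30 min break → 9 h 28 min
Wed: 8:52 AM–6:19 PM = 9 h 27 min; less 30 min break → 8 h 57 min
Thu: 8:09 AM–7:17 PM = 11 h 8 min; less 30 min break → 10 h 38 min
Fri: 6:51 AM–5:10 PM = 10 h 19 min; less 30 min break → 9 h 49 min
Sat: 8:07 AM–7:27 PM = 11 h 20 min; less 30 min break → 10 h 50 min
Total worked: 56 h 56 min = 3416 min.
Regular 44 h 0 min = 2640 min at $47.50/h; overtime 12 h 56 min = 776 min at $71.25/h.
Pay = (2640 × $47.50 + 776 × $71.25) ÷ 60 = $3011.50.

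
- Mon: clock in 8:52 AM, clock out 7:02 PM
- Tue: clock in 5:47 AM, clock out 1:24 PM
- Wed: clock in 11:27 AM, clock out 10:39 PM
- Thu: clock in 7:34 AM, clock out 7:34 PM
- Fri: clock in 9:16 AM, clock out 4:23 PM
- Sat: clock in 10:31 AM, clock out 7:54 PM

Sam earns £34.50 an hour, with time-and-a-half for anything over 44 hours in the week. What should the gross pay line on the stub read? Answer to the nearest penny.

Mon: 8:52 AM–7:02 PM = 10 h 10 min
Tue: 5:47 AM–1:24 PM = 7 h 37 min
Wed: 11:27 AM–10:39 PM = 11 h 12 min
Thu: 7:34 AM–7:34 PM = 12 h 0 min
Fri: 9:16 AM–4:23 PM = 7 h 7 min
Sat: 10:31 AM–7:54 PM = 9 h 23 min
Total worked: 57 h 29 min = 3449 min.
Regular 44 h 0 min = 2640 min at £34.50/h; overtime 13 h 29 min = 809 min at £51.75/h.
Pay = (2640 × £34.50 + 809 × £51.75) ÷ 60 = £2215.76.

£2215.76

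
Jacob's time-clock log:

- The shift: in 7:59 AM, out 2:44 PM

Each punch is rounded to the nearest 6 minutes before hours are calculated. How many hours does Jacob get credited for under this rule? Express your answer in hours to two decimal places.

The shift: in 7:59 AM→8:00 AM, out 2:44 PM→2:42 PM; 6 h 42 min

6.70 hours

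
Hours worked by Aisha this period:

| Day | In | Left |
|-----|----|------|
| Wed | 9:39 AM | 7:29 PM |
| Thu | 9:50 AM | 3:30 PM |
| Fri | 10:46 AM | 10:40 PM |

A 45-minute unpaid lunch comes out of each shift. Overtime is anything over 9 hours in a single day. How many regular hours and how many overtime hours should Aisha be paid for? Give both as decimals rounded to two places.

Regular 22.92 hours, overtime 2.23 hours

Wed: 9:39 AM–7:29 PM = 9 h 50 min; less 45 min break → 9 h 5 min
Thu: 9:50 AM–3:30 PM = 5 h 40 min; less 45 min break → 4 h 55 min
Fri: 10:46 AM–10:40 PM = 11 h 54 min; less 45 min break → 11 h 9 min
Wed reg 9 h 0 min / OT 0 h 5 min; Thu reg 4 h 55 min / OT 0 h 0 min; Fri reg 9 h 0 min / OT 2 h 9 min.
Totals: regular 22 h 55 min, overtime 2 h 14 min.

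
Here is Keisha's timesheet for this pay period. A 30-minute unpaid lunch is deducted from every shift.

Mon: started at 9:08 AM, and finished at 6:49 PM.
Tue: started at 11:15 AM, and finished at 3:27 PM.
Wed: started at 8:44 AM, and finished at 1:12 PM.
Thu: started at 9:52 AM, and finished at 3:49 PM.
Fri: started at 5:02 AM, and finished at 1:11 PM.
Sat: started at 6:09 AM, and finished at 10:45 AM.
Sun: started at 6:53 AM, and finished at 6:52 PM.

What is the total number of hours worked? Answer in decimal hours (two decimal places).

45.53 hours

Mon: 9:08 AM–6:49 PM = 9 h 41 min; less 30 min break → 9 h 11 min
Tue: 11:15 AM–3:27 PM = 4 h 12 min; less 30 min break → 3 h 42 min
Wed: 8:44 AM–1:12 PM = 4 h 28 min; less 30 min break → 3 h 58 min
Thu: 9:52 AM–3:49 PM = 5 h 57 min; less 30 min break → 5 h 27 min
Fri: 5:02 AM–1:11 PM = 8 h 9 min; less 30 min break → 7 h 39 min
Sat: 6:09 AM–10:45 AM = 4 h 36 min; less 30 min break → 4 h 6 min
Sun: 6:53 AM–6:52 PM = 11 h 59 min; less 30 min break → 11 h 29 min
Total: 9 h 11 min + 3 h 42 min + 3 h 58 min + 5 h 27 min + 7 h 39 min + 4 h 6 min + 11 h 29 min = 45 h 32 min.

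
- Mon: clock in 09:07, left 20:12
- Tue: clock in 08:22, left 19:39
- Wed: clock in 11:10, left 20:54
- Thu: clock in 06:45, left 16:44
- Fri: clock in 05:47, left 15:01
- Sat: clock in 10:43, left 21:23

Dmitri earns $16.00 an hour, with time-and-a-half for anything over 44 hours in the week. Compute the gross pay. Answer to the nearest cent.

Mon: 09:07–20:12 = 11 h 5 min
Tue: 08:22–19:39 = 11 h 17 min
Wed: 11:10–20:54 = 9 h 44 min
Thu: 06:45–16:44 = 9 h 59 min
Fri: 05:47–15:01 = 9 h 14 min
Sat: 10:43–21:23 = 10 h 40 min
Total worked: 61 h 59 min = 3719 min.
Regular 44 h 0 min = 2640 min at $16.00/h; overtime 17 h 59 min = 1079 min at $24.00/h.
Pay = (2640 × $16.00 + 1079 × $24.00) ÷ 60 = $1135.60.

$1135.60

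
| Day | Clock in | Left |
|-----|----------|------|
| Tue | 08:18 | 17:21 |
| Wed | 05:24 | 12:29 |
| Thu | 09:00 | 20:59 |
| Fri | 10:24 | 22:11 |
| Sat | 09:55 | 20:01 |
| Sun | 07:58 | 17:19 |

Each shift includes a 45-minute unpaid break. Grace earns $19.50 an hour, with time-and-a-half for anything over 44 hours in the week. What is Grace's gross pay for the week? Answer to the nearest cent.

$1175.36

Tue: 08:18–17:21 = 9 h 3 min; less 45 min break → 8 h 18 min
Wed: 05:24–12:29 = 7 h 5 min; less 45 min break → 6 h 20 min
Thu: 09:00–20:59 = 11 h 59 min; less 45 min break → 11 h 14 min
Fri: 10:24–22:11 = 11 h 47 min; less 45 min break → 11 h 2 min
Sat: 09:55–20:01 = 10 h 6 min; less 45 min break → 9 h 21 min
Sun: 07:58–17:19 = 9 h 21 min; less 45 min break → 8 h 36 min
Total worked: 54 h 51 min = 3291 min.
Regular 44 h 0 min = 2640 min at $19.50/h; overtime 10 h 51 min = 651 min at $29.25/h.
Pay = (2640 × $19.50 + 651 × $29.25) ÷ 60 = $1175.36.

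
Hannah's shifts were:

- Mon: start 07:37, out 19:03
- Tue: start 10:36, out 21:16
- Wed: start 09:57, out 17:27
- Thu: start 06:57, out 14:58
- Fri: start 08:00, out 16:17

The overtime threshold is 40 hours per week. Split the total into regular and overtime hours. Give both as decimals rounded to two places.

Mon: 07:37–19:03 = 11 h 26 min
Tue: 10:36–21:16 = 10 h 40 min
Wed: 09:57–17:27 = 7 h 30 min
Thu: 06:57–14:58 = 8 h 1 min
Fri: 08:00–16:17 = 8 h 17 min
Total worked: 45 h 54 min = 45.90 h.
Threshold 40 h → overtime 5 h 54 min, regular 40 h 0 min.

Regular 40.00 hours, overtime 5.90 hours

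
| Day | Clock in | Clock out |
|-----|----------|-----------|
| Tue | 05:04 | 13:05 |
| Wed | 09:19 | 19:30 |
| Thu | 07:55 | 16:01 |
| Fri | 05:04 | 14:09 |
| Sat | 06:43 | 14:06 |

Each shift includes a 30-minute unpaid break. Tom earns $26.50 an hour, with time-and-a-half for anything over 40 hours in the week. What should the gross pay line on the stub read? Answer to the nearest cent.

$1070.60

Tue: 05:04–13:05 = 8 h 1 min; less 30 min break → 7 h 31 min
Wed: 09:19–19:30 = 10 h 11 min; less 30 min break → 9 h 41 min
Thu: 07:55–16:01 = 8 h 6 min; less 30 min break → 7 h 36 min
Fri: 05:04–14:09 = 9 h 5 min; less 30 min break → 8 h 35 min
Sat: 06:43–14:06 = 7 h 23 min; less 30 min break → 6 h 53 min
Total worked: 40 h 16 min = 2416 min.
Regular 40 h 0 min = 2400 min at $26.50/h; overtime 0 h 16 min = 16 min at $39.75/h.
Pay = (2400 × $26.50 + 16 × $39.75) ÷ 60 = $1070.60.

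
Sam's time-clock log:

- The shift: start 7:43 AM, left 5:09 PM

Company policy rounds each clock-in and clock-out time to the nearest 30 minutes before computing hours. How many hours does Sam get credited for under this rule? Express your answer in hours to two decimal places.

9.50 hours

The shift: in 7:43 AM→7:30 AM, out 5:09 PM→5:00 PM; 9 h 30 min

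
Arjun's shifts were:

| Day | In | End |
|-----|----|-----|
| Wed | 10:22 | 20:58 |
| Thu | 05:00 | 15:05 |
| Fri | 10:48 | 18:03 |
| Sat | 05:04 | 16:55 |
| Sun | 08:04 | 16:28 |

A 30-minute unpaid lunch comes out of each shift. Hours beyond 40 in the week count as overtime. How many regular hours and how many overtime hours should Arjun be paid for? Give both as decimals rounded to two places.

Regular 40.00 hours, overtime 5.68 hours

Wed: 10:22–20:58 = 10 h 36 min; less 30 min break → 10 h 6 min
Thu: 05:00–15:05 = 10 h 5 min; less 30 min break → 9 h 35 min
Fri: 10:48–18:03 = 7 h 15 min; less 30 min break → 6 h 45 min
Sat: 05:04–16:55 = 11 h 51 min; less 30 min break → 11 h 21 min
Sun: 08:04–16:28 = 8 h 24 min; less 30 min break → 7 h 54 min
Total worked: 45 h 41 min = 45.68 h.
Threshold 40 h → overtime 5 h 41 min, regular 40 h 0 min.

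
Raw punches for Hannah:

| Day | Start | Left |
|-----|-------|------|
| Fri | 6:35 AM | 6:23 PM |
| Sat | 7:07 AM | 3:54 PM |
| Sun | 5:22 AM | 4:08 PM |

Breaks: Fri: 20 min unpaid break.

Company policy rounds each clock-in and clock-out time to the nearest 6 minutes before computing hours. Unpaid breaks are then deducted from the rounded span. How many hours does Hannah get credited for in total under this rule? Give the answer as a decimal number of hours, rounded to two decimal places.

Fri: in 6:35 AM→6:36 AM, out 6:23 PM→6:24 PM; 11 h 48 min − 20 min = 11 h 28 min
Sat: in 7:07 AM→7:06 AM, out 3:54 PM→3:54 PM; 8 h 48 min
Sun: in 5:22 AM→5:24 AM, out 4:08 PM→4:06 PM; 10 h 42 min
Total credited: 30 h 58 min.

30.97 hours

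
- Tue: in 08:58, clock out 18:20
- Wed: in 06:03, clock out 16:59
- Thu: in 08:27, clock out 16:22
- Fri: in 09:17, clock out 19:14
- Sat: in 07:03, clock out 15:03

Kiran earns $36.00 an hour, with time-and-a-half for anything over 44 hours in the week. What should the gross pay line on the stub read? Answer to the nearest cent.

Tue: 08:58–18:20 = 9 h 22 min
Wed: 06:03–16:59 = 10 h 56 min
Thu: 08:27–16:22 = 7 h 55 min
Fri: 09:17–19:14 = 9 h 57 min
Sat: 07:03–15:03 = 8 h 0 min
Total worked: 46 h 10 min = 2770 min.
Regular 44 h 0 min = 2640 min at $36.00/h; overtime 2 h 10 min = 130 min at $54.00/h.
Pay = (2640 × $36.00 + 130 × $54.00) ÷ 60 = $1701.00.

$1701.00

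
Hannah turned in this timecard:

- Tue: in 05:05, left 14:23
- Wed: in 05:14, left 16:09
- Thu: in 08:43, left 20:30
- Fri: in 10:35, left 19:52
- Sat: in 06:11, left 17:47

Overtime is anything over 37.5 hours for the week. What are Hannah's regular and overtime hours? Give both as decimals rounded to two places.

Tue: 05:05–14:23 = 9 h 18 min
Wed: 05:14–16:09 = 10 h 55 min
Thu: 08:43–20:30 = 11 h 47 min
Fri: 10:35–19:52 = 9 h 17 min
Sat: 06:11–17:47 = 11 h 36 min
Total worked: 52 h 53 min = 52.88 h.
Threshold 37.5 h → overtime 15 h 23 min, regular 37 h 30 min.

Regular 37.50 hours, overtime 15.38 hours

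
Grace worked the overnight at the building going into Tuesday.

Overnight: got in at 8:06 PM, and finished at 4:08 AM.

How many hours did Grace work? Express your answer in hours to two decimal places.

8.03 hours

Overnight: 8:06 PM → midnight = 3 h 54 min; midnight → 4:08 AM = 4 h 8 min; span 8 h 2 min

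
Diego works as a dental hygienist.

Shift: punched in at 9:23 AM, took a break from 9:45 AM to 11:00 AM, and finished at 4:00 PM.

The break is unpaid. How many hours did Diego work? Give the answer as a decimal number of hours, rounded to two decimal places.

Shift: 9:23 AM–4:00 PM = 6 h 37 min; less 75 min break → 5 h 22 min

5.37 hours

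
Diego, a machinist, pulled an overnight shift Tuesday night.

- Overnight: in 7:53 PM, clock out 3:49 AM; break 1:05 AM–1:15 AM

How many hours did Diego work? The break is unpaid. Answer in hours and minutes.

7 h 46 min

Overnight: 7:53 PM → midnight = 4 h 7 min; midnight → 3:49 AM = 3 h 49 min; span 7 h 56 min; less 10 min break → 7 h 46 min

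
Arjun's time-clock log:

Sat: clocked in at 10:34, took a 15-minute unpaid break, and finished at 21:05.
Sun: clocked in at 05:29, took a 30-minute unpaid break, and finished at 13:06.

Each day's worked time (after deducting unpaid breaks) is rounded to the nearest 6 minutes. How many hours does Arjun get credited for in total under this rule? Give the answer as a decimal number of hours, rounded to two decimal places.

17.40 hours

Sat: 10:34–21:05 = 10 h 31 min − 15 min = 10 h 16 min → rounds to 10 h 18 min
Sun: 05:29–13:06 = 7 h 37 min − 30 min = 7 h 7 min → rounds to 7 h 6 min
Total credited: 17 h 24 min.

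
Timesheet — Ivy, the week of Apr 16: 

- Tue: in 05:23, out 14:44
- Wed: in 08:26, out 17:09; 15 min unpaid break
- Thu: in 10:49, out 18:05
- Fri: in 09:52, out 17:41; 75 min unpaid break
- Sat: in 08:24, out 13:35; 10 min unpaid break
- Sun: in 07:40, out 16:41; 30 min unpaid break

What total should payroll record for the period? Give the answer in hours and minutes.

45 h 11 min

Tue: 05:23–14:44 = 9 h 21 min
Wed: 08:26–17:09 = 8 h 43 min; less 15 min break → 8 h 28 min
Thu: 10:49–18:05 = 7 h 16 min
Fri: 09:52–17:41 = 7 h 49 min; less 75 min break → 6 h 34 min
Sat: 08:24–13:35 = 5 h 11 min; less 10 min break → 5 h 1 min
Sun: 07:40–16:41 = 9 h 1 min; less 30 min break → 8 h 31 min
Total: 9 h 21 min + 8 h 28 min + 7 h 16 min + 6 h 34 min + 5 h 1 min + 8 h 31 min = 45 h 11 min.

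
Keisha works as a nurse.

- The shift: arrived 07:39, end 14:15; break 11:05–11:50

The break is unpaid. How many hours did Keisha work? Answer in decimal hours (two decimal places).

The shift: 07:39–14:15 = 6 h 36 min; less 45 min break → 5 h 51 min

5.85 hours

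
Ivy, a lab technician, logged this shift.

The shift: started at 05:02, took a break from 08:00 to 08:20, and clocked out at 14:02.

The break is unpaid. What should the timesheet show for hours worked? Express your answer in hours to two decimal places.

The shift: 05:02–14:02 = 9 h 0 min; less 20 min break → 8 h 40 min

8.67 hours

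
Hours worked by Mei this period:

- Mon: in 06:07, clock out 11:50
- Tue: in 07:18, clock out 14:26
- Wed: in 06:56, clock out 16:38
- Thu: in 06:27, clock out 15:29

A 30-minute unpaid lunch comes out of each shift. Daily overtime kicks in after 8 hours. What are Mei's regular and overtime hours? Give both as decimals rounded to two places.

Mon: 06:07–11:50 = 5 h 43 min; less 30 min break → 5 h 13 min
Tue: 07:18–14:26 = 7 h 8 min; less 30 min break → 6 h 38 min
Wed: 06:56–16:38 = 9 h 42 min; less 30 min break → 9 h 12 min
Thu: 06:27–15:29 = 9 h 2 min; less 30 min break → 8 h 32 min
Mon reg 5 h 13 min / OT 0 h 0 min; Tue reg 6 h 38 min / OT 0 h 0 min; Wed reg 8 h 0 min / OT 1 h 12 min; Thu reg 8 h 0 min / OT 0 h 32 min.
Totals: regular 27 h 51 min, overtime 1 h 44 min.

Regular 27.85 hours, overtime 1.73 hours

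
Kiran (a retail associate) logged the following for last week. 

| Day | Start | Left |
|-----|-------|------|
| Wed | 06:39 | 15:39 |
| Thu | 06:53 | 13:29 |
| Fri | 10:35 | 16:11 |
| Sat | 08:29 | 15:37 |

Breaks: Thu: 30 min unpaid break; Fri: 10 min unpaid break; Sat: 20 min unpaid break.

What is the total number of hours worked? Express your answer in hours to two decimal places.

27.33 hours

Wed: 06:39–15:39 = 9 h 0 min
Thu: 06:53–13:29 = 6 h 36 min; less 30 min break → 6 h 6 min
Fri: 10:35–16:11 = 5 h 36 min; less 10 min break → 5 h 26 min
Sat: 08:29–15:37 = 7 h 8 min; less 20 min break → 6 h 48 min
Total: 9 h 0 min + 6 h 6 min + 5 h 26 min + 6 h 48 min = 27 h 20 min.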